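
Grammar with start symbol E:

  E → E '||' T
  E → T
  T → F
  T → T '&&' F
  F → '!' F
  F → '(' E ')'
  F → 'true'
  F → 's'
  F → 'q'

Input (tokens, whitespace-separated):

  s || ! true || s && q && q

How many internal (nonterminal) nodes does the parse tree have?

[E [E [E [T [F s]]] || [T [F ! [F true]]]] || [T [T [T [F s]] && [F q]] && [F q]]]

14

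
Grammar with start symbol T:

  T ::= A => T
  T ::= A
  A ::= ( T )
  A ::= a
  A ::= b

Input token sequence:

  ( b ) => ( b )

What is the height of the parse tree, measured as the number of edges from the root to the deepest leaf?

[T [A ( [T [A b]] )] => [T [A ( [T [A b]] )]]]

5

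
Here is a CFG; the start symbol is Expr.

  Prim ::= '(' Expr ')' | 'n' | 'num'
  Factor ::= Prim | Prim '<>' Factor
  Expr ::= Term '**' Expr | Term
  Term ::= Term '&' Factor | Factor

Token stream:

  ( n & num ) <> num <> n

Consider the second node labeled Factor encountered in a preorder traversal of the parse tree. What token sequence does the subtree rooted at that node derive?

n

[Expr [Term [Factor [Prim ( [Expr [Term [Term [Factor [Prim n]]] & [Factor [Prim num]]]] )] <> [Factor [Prim num] <> [Factor [Prim n]]]]]]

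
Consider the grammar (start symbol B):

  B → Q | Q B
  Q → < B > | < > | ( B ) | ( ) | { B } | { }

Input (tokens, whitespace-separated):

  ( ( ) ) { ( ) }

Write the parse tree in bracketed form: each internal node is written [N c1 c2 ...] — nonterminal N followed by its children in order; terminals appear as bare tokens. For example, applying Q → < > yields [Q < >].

[B [Q ( [B [Q ( )]] )] [B [Q { [B [Q ( )]] }]]]

B
Q B
( B ) B
( Q ) B
( ( ) ) B
( ( ) ) Q
( ( ) ) { B }
( ( ) ) { Q }
( ( ) ) { ( ) }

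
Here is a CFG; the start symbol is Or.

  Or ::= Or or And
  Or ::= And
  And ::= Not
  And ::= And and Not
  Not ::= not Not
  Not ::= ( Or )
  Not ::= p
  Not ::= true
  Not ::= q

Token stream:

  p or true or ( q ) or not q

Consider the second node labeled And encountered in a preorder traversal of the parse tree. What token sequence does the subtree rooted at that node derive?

[Or [Or [Or [Or [And [Not p]]] or [And [Not true]]] or [And [Not ( [Or [And [Not q]]] )]]] or [And [Not not [Not q]]]]

true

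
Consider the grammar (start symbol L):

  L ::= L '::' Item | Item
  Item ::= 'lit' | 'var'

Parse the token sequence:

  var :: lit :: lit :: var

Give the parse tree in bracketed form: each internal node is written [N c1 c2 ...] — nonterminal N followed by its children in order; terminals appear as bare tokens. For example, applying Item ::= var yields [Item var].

L
L :: Item
L :: Item :: Item
L :: Item :: Item :: Item
Item :: Item :: Item :: Item
var :: Item :: Item :: Item
var :: lit :: Item :: Item
var :: lit :: lit :: Item
var :: lit :: lit :: var

[L [L [L [L [Item var]] :: [Item lit]] :: [Item lit]] :: [Item var]]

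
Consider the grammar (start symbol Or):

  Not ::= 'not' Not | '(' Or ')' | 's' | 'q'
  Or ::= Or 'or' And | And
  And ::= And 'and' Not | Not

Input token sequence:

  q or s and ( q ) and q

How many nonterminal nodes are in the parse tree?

13

[Or [Or [And [Not q]]] or [And [And [And [Not s]] and [Not ( [Or [And [Not q]]] )]] and [Not q]]]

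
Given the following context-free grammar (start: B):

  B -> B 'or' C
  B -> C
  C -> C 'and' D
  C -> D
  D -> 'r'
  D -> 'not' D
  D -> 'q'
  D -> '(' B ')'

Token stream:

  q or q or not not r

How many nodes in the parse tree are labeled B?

3

[B [B [B [C [D q]]] or [C [D q]]] or [C [D not [D not [D r]]]]]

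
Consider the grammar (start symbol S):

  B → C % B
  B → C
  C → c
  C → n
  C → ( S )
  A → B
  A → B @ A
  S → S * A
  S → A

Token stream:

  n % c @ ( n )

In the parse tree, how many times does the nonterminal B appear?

[S [A [B [C n] % [B [C c]]] @ [A [B [C ( [S [A [B [C n]]]] )]]]]]

4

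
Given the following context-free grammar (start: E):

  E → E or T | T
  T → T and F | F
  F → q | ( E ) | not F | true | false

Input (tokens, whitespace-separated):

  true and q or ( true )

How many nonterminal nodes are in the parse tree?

11

[E [E [T [T [F true]] and [F q]]] or [T [F ( [E [T [F true]]] )]]]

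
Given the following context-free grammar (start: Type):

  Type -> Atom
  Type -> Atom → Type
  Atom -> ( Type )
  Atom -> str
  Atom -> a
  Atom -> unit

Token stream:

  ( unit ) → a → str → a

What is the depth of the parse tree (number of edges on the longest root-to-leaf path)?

[Type [Atom ( [Type [Atom unit]] )] → [Type [Atom a] → [Type [Atom str] → [Type [Atom a]]]]]

5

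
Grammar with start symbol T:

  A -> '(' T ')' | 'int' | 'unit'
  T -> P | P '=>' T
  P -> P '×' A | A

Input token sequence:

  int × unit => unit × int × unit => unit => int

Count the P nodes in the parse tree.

7

[T [P [P [A int]] × [A unit]] => [T [P [P [P [A unit]] × [A int]] × [A unit]] => [T [P [A unit]] => [T [P [A int]]]]]]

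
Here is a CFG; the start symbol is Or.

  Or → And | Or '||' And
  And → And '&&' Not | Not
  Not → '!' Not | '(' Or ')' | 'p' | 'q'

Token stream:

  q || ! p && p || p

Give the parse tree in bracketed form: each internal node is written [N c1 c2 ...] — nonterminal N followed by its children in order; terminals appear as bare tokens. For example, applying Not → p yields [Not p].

[Or [Or [Or [And [Not q]]] || [And [And [Not ! [Not p]]] && [Not p]]] || [And [Not p]]]

Or
Or || And
Or || And || And
And || And || And
Not || And || And
q || And || And
q || And && Not || And
q || Not && Not || And
q || ! Not && Not || And
q || ! p && Not || And
q || ! p && p || And
q || ! p && p || Not
q || ! p && p || p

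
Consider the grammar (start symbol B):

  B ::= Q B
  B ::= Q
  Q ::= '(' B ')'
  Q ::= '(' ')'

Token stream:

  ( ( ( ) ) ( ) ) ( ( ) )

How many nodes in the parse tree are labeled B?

6

[B [Q ( [B [Q ( [B [Q ( )]] )] [B [Q ( )]]] )] [B [Q ( [B [Q ( )]] )]]]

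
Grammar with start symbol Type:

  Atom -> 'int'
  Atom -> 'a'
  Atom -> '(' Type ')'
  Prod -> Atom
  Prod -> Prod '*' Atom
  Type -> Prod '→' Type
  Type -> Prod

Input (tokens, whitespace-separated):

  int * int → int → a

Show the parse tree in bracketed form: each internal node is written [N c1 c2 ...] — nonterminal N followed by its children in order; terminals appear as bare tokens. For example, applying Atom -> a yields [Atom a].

[Type [Prod [Prod [Atom int]] * [Atom int]] → [Type [Prod [Atom int]] → [Type [Prod [Atom a]]]]]

Type
Prod → Type
Prod * Atom → Type
Atom * Atom → Type
int * Atom → Type
int * int → Type
int * int → Prod → Type
int * int → Atom → Type
int * int → int → Type
int * int → int → Prod
int * int → int → Atom
int * int → int → a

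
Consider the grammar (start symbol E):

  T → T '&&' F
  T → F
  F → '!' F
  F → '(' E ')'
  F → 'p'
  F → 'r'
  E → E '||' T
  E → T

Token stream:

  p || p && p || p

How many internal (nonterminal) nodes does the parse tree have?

11

[E [E [E [T [F p]]] || [T [T [F p]] && [F p]]] || [T [F p]]]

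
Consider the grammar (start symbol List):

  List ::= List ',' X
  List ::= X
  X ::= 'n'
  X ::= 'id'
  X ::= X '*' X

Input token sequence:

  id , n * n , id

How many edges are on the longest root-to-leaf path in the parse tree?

4

[List [List [List [X id]] , [X [X n] * [X n]]] , [X id]]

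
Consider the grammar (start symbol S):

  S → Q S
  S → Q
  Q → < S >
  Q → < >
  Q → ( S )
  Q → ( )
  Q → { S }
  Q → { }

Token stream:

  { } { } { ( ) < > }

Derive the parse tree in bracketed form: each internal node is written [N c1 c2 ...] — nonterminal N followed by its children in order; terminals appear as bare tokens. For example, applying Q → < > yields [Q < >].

[S [Q { }] [S [Q { }] [S [Q { [S [Q ( )] [S [Q < >]]] }]]]]

S
Q S
{ } S
{ } Q S
{ } { } S
{ } { } Q
{ } { } { S }
{ } { } { Q S }
{ } { } { ( ) S }
{ } { } { ( ) Q }
{ } { } { ( ) < > }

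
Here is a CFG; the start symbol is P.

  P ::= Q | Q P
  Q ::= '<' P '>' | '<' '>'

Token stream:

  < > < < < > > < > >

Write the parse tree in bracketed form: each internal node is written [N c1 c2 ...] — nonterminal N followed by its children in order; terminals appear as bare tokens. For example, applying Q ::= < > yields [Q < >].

[P [Q < >] [P [Q < [P [Q < [P [Q < >]] >] [P [Q < >]]] >]]]

P
Q P
< > P
< > Q
< > < P >
< > < Q P >
< > < < P > P >
< > < < Q > P >
< > < < < > > P >
< > < < < > > Q >
< > < < < > > < > >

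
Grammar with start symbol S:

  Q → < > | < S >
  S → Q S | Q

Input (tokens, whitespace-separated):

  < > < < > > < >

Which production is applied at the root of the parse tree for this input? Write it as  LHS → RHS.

S → Q S

[S [Q < >] [S [Q < [S [Q < >]] >] [S [Q < >]]]]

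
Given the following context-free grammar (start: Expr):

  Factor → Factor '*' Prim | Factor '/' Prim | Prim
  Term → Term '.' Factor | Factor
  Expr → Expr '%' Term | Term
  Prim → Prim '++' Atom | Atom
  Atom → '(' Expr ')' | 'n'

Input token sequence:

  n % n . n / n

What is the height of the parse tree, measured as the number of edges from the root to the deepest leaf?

6

[Expr [Expr [Term [Factor [Prim [Atom n]]]]] % [Term [Term [Factor [Prim [Atom n]]]] . [Factor [Factor [Prim [Atom n]]] / [Prim [Atom n]]]]]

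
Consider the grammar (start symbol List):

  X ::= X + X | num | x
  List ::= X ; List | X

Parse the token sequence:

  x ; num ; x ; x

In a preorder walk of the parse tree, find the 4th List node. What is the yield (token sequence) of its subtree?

[List [X x] ; [List [X num] ; [List [X x] ; [List [X x]]]]]

x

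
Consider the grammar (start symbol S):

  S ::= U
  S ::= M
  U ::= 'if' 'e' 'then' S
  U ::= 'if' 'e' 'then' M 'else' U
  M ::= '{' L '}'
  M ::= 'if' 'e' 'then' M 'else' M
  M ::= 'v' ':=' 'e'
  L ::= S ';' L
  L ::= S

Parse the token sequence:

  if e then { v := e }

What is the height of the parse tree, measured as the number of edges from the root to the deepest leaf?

[S [U if e then [S [M { [L [S [M v := e]]] }]]]]

7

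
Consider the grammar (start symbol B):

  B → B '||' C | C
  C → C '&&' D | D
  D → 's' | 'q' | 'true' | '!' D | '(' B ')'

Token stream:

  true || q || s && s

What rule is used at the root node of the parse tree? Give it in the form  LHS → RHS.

[B [B [B [C [D true]]] || [C [D q]]] || [C [C [D s]] && [D s]]]

B → B '||' C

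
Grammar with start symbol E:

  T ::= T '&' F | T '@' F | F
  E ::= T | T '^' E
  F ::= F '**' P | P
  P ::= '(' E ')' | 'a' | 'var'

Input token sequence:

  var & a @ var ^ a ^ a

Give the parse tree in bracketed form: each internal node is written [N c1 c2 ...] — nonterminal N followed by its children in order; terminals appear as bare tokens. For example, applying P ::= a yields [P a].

E
T ^ E
T @ F ^ E
T & F @ F ^ E
F & F @ F ^ E
P & F @ F ^ E
var & F @ F ^ E
var & P @ F ^ E
var & a @ F ^ E
var & a @ P ^ E
var & a @ var ^ E
var & a @ var ^ T ^ E
var & a @ var ^ F ^ E
var & a @ var ^ P ^ E
var & a @ var ^ a ^ E
var & a @ var ^ a ^ T
var & a @ var ^ a ^ F
var & a @ var ^ a ^ P
var & a @ var ^ a ^ a

[E [T [T [T [F [P var]]] & [F [P a]]] @ [F [P var]]] ^ [E [T [F [P a]]] ^ [E [T [F [P a]]]]]]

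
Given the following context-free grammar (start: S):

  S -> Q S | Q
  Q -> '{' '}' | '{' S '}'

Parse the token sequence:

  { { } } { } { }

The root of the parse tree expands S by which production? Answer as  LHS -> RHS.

[S [Q { [S [Q { }]] }] [S [Q { }] [S [Q { }]]]]

S -> Q S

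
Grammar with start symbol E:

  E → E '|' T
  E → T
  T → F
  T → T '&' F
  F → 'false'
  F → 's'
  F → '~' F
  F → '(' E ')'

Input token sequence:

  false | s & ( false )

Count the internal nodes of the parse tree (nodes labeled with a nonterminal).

[E [E [T [F false]]] | [T [T [F s]] & [F ( [E [T [F false]]] )]]]

11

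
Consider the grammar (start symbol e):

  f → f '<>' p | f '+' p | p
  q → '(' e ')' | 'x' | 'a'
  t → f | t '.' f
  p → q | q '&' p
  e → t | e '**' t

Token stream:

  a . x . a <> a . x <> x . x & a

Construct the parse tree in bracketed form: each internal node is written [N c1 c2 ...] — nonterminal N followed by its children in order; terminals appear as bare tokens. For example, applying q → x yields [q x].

[e [t [t [t [t [t [f [p [q a]]]] . [f [p [q x]]]] . [f [f [p [q a]]] <> [p [q a]]]] . [f [f [p [q x]]] <> [p [q x]]]] . [f [p [q x] & [p [q a]]]]]]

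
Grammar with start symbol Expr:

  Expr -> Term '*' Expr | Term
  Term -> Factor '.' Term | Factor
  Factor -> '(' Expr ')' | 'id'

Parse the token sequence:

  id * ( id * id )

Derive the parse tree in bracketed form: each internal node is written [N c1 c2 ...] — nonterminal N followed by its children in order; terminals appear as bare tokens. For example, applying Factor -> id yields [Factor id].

Expr
Term * Expr
Factor * Expr
id * Expr
id * Term
id * Factor
id * ( Expr )
id * ( Term * Expr )
id * ( Factor * Expr )
id * ( id * Expr )
id * ( id * Term )
id * ( id * Factor )
id * ( id * id )

[Expr [Term [Factor id]] * [Expr [Term [Factor ( [Expr [Term [Factor id]] * [Expr [Term [Factor id]]]] )]]]]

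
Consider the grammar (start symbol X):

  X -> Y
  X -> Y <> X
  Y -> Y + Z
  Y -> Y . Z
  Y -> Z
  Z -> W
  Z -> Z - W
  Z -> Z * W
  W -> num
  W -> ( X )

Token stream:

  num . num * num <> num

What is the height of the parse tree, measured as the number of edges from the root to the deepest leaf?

[X [Y [Y [Z [W num]]] . [Z [Z [W num]] * [W num]]] <> [X [Y [Z [W num]]]]]

5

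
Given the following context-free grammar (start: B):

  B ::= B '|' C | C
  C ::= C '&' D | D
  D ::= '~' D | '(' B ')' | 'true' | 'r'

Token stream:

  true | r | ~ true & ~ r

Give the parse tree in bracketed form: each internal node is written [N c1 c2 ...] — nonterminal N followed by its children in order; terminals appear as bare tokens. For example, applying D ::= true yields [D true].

[B [B [B [C [D true]]] | [C [D r]]] | [C [C [D ~ [D true]]] & [D ~ [D r]]]]

B
B | C
B | C | C
C | C | C
D | C | C
true | C | C
true | D | C
true | r | C
true | r | C & D
true | r | D & D
true | r | ~ D & D
true | r | ~ true & D
true | r | ~ true & ~ D
true | r | ~ true & ~ r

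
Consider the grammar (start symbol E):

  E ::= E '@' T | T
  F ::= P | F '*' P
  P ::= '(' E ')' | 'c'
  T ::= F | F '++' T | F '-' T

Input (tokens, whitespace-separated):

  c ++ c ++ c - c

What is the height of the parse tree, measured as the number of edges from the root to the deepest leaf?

[E [T [F [P c]] ++ [T [F [P c]] ++ [T [F [P c]] - [T [F [P c]]]]]]]

7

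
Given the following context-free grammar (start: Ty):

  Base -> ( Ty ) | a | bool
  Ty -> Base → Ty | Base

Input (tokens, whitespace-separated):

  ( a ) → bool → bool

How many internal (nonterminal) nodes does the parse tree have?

[Ty [Base ( [Ty [Base a]] )] → [Ty [Base bool] → [Ty [Base bool]]]]

8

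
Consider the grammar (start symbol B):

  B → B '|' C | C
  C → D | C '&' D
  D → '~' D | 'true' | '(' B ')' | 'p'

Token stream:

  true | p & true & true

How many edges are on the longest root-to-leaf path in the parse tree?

[B [B [C [D true]]] | [C [C [C [D p]] & [D true]] & [D true]]]

5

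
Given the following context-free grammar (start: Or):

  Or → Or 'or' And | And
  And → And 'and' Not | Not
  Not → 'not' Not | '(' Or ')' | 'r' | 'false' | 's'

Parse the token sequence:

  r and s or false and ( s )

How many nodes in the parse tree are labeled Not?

[Or [Or [And [And [Not r]] and [Not s]]] or [And [And [Not false]] and [Not ( [Or [And [Not s]]] )]]]

5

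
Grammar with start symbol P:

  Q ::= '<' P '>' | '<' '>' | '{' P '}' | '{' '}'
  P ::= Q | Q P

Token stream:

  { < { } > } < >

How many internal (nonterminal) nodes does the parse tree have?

8

[P [Q { [P [Q < [P [Q { }]] >]] }] [P [Q < >]]]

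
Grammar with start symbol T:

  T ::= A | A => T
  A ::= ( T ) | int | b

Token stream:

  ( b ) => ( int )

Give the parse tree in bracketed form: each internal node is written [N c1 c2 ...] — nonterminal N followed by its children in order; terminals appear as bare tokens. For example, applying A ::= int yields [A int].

T
A => T
( T ) => T
( A ) => T
( b ) => T
( b ) => A
( b ) => ( T )
( b ) => ( A )
( b ) => ( int )

[T [A ( [T [A b]] )] => [T [A ( [T [A int]] )]]]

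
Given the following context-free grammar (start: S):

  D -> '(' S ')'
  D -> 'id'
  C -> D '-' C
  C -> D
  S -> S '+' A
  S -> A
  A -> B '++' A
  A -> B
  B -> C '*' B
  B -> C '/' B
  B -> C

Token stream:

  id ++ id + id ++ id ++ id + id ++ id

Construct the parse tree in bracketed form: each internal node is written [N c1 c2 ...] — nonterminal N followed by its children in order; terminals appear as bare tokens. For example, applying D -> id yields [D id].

[S [S [S [A [B [C [D id]]] ++ [A [B [C [D id]]]]]] + [A [B [C [D id]]] ++ [A [B [C [D id]]] ++ [A [B [C [D id]]]]]]] + [A [B [C [D id]]] ++ [A [B [C [D id]]]]]]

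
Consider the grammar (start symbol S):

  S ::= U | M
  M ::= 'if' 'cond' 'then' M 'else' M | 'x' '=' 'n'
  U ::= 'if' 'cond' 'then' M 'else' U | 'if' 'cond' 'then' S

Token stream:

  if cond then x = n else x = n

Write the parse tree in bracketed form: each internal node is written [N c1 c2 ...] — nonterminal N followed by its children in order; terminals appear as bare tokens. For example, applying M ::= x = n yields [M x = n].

S
M
if cond then M else M
if cond then x = n else M
if cond then x = n else x = n

[S [M if cond then [M x = n] else [M x = n]]]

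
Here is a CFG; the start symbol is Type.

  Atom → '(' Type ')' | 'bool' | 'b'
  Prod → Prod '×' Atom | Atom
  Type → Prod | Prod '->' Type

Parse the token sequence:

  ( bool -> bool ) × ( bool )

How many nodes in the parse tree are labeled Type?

[Type [Prod [Prod [Atom ( [Type [Prod [Atom bool]] -> [Type [Prod [Atom bool]]]] )]] × [Atom ( [Type [Prod [Atom bool]]] )]]]

4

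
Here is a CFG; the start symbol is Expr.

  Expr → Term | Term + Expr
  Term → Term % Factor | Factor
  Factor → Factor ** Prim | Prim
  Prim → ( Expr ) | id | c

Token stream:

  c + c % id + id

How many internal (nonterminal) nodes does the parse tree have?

[Expr [Term [Factor [Prim c]]] + [Expr [Term [Term [Factor [Prim c]]] % [Factor [Prim id]]] + [Expr [Term [Factor [Prim id]]]]]]

15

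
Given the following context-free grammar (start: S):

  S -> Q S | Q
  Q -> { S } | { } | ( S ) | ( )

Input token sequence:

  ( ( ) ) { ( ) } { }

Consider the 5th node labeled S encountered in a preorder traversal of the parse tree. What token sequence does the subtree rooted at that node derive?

[S [Q ( [S [Q ( )]] )] [S [Q { [S [Q ( )]] }] [S [Q { }]]]]

{ }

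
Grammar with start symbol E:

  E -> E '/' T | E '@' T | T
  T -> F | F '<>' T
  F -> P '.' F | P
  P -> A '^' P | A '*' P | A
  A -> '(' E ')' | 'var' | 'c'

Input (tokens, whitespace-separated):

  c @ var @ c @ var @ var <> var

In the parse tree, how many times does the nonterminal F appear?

6

[E [E [E [E [E [T [F [P [A c]]]]] @ [T [F [P [A var]]]]] @ [T [F [P [A c]]]]] @ [T [F [P [A var]]]]] @ [T [F [P [A var]]] <> [T [F [P [A var]]]]]]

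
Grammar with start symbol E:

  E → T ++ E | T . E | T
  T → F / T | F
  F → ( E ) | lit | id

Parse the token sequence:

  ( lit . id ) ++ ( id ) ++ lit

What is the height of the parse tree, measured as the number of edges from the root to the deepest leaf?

7

[E [T [F ( [E [T [F lit]] . [E [T [F id]]]] )]] ++ [E [T [F ( [E [T [F id]]] )]] ++ [E [T [F lit]]]]]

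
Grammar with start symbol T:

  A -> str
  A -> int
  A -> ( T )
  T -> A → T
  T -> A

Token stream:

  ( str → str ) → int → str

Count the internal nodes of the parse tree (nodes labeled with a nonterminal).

10

[T [A ( [T [A str] → [T [A str]]] )] → [T [A int] → [T [A str]]]]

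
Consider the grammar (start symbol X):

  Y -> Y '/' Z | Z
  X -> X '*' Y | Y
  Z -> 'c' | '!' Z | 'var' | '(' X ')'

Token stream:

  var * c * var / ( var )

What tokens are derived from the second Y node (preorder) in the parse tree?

c

[X [X [X [Y [Z var]]] * [Y [Z c]]] * [Y [Y [Z var]] / [Z ( [X [Y [Z var]]] )]]]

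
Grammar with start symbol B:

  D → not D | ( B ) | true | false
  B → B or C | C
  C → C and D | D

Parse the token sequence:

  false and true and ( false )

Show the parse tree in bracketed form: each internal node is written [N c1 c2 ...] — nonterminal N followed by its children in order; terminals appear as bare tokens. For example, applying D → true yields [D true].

[B [C [C [C [D false]] and [D true]] and [D ( [B [C [D false]]] )]]]

B
C
C and D
C and D and D
D and D and D
false and D and D
false and true and D
false and true and ( B )
false and true and ( C )
false and true and ( D )
false and true and ( false )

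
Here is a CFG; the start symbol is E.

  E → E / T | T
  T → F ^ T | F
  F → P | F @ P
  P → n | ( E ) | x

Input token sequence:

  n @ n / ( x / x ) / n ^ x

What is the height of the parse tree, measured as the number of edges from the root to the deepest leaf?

10

[E [E [E [T [F [F [P n]] @ [P n]]]] / [T [F [P ( [E [E [T [F [P x]]]] / [T [F [P x]]]] )]]]] / [T [F [P n]] ^ [T [F [P x]]]]]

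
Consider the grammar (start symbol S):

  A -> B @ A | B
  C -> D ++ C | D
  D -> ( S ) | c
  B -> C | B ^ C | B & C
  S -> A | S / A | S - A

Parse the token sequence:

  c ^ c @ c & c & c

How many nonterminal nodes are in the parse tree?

[S [A [B [B [C [D c]]] ^ [C [D c]]] @ [A [B [B [B [C [D c]]] & [C [D c]]] & [C [D c]]]]]]

18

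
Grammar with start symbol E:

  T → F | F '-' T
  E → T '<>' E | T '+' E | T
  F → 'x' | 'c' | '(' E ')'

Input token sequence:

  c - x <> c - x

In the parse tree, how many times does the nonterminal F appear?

4

[E [T [F c] - [T [F x]]] <> [E [T [F c] - [T [F x]]]]]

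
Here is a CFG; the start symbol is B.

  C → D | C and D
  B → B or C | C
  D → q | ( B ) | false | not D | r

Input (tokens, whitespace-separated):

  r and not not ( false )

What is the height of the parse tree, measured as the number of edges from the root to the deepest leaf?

8

[B [C [C [D r]] and [D not [D not [D ( [B [C [D false]]] )]]]]]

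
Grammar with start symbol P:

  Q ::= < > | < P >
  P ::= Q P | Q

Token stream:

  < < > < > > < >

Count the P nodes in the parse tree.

[P [Q < [P [Q < >] [P [Q < >]]] >] [P [Q < >]]]

4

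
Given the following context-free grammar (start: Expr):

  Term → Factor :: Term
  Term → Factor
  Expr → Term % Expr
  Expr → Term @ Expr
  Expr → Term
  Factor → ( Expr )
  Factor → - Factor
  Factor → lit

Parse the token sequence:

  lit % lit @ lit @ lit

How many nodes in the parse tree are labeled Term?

4

[Expr [Term [Factor lit]] % [Expr [Term [Factor lit]] @ [Expr [Term [Factor lit]] @ [Expr [Term [Factor lit]]]]]]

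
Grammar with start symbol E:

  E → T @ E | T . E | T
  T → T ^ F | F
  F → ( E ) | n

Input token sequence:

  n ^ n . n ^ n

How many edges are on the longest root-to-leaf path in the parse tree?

5

[E [T [T [F n]] ^ [F n]] . [E [T [T [F n]] ^ [F n]]]]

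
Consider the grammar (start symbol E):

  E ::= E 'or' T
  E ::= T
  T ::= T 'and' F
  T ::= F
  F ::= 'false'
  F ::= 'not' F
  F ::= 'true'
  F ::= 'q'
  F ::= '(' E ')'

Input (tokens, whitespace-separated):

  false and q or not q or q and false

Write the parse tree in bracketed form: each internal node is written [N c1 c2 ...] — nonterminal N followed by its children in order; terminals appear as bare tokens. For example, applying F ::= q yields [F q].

E
E or T
E or T or T
T or T or T
T and F or T or T
F and F or T or T
false and F or T or T
false and q or T or T
false and q or F or T
false and q or not F or T
false and q or not q or T
false and q or not q or T and F
false and q or not q or F and F
false and q or not q or q and F
false and q or not q or q and false

[E [E [E [T [T [F false]] and [F q]]] or [T [F not [F q]]]] or [T [T [F q]] and [F false]]]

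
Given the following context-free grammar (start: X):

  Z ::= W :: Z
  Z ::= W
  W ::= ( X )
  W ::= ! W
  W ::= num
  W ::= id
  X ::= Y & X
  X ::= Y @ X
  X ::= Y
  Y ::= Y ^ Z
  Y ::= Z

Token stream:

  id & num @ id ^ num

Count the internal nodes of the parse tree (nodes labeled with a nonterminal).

[X [Y [Z [W id]]] & [X [Y [Z [W num]]] @ [X [Y [Y [Z [W id]]] ^ [Z [W num]]]]]]

15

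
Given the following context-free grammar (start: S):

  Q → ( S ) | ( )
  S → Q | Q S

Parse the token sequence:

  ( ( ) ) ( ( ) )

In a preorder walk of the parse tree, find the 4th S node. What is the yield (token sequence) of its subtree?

[S [Q ( [S [Q ( )]] )] [S [Q ( [S [Q ( )]] )]]]

( )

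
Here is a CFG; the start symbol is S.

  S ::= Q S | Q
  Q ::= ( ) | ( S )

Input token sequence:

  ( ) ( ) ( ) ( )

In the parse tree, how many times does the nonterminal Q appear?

4

[S [Q ( )] [S [Q ( )] [S [Q ( )] [S [Q ( )]]]]]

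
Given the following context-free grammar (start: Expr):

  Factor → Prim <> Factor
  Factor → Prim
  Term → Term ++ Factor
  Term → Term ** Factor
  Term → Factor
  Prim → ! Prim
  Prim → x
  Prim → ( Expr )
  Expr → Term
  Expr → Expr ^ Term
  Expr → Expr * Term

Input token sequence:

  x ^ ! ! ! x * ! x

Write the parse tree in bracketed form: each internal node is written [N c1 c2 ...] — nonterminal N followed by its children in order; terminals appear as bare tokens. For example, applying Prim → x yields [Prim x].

[Expr [Expr [Expr [Term [Factor [Prim x]]]] ^ [Term [Factor [Prim ! [Prim ! [Prim ! [Prim x]]]]]]] * [Term [Factor [Prim ! [Prim x]]]]]

Expr
Expr * Term
Expr ^ Term * Term
Term ^ Term * Term
Factor ^ Term * Term
Prim ^ Term * Term
x ^ Term * Term
x ^ Factor * Term
x ^ Prim * Term
x ^ ! Prim * Term
x ^ ! ! Prim * Term
x ^ ! ! ! Prim * Term
x ^ ! ! ! x * Term
x ^ ! ! ! x * Factor
x ^ ! ! ! x * Prim
x ^ ! ! ! x * ! Prim
x ^ ! ! ! x * ! x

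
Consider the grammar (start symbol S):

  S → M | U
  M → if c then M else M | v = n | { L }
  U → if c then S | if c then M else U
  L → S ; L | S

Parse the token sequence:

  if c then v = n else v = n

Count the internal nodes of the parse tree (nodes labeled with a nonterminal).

[S [M if c then [M v = n] else [M v = n]]]

4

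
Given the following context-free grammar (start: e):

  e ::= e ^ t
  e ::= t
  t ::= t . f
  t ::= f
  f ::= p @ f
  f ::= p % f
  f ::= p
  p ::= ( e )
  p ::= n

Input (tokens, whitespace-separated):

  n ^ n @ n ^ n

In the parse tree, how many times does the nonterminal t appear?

3

[e [e [e [t [f [p n]]]] ^ [t [f [p n] @ [f [p n]]]]] ^ [t [f [p n]]]]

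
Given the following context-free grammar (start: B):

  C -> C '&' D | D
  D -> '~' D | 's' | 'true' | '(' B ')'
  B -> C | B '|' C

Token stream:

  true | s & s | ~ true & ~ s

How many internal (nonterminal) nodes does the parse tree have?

15

[B [B [B [C [D true]]] | [C [C [D s]] & [D s]]] | [C [C [D ~ [D true]]] & [D ~ [D s]]]]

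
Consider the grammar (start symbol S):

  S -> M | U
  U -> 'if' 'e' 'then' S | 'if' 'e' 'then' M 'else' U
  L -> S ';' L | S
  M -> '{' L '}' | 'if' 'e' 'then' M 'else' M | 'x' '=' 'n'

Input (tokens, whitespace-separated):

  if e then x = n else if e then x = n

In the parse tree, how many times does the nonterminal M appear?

[S [U if e then [M x = n] else [U if e then [S [M x = n]]]]]

2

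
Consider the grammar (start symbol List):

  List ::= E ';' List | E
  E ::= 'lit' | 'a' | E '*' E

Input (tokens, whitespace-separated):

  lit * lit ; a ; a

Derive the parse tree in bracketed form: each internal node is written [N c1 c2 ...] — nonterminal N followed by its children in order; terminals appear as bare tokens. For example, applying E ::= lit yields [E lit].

List
E ; List
E * E ; List
lit * E ; List
lit * lit ; List
lit * lit ; E ; List
lit * lit ; a ; List
lit * lit ; a ; E
lit * lit ; a ; a

[List [E [E lit] * [E lit]] ; [List [E a] ; [List [E a]]]]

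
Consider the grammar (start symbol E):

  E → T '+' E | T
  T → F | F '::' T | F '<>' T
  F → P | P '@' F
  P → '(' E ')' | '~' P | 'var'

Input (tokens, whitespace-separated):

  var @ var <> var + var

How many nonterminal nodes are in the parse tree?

13

[E [T [F [P var] @ [F [P var]]] <> [T [F [P var]]]] + [E [T [F [P var]]]]]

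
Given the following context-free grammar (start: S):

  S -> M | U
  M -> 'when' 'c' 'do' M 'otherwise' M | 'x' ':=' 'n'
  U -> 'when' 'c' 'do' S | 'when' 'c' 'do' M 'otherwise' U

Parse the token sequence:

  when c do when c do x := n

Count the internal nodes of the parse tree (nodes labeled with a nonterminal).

[S [U when c do [S [U when c do [S [M x := n]]]]]]

6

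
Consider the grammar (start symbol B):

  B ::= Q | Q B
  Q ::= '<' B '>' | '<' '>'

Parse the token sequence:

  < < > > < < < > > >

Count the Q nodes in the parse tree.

5

[B [Q < [B [Q < >]] >] [B [Q < [B [Q < [B [Q < >]] >]] >]]]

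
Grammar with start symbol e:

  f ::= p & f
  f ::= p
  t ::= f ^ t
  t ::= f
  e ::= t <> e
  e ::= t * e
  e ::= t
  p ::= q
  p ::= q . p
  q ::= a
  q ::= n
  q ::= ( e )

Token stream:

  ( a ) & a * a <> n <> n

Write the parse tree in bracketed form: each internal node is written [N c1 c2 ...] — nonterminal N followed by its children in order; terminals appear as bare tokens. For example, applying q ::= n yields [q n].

[e [t [f [p [q ( [e [t [f [p [q a]]]]] )]] & [f [p [q a]]]]] * [e [t [f [p [q a]]]] <> [e [t [f [p [q n]]]] <> [e [t [f [p [q n]]]]]]]]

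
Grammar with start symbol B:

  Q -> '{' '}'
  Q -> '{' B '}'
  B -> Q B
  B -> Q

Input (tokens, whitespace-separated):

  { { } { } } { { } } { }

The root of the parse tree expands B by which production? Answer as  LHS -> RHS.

B -> Q B

[B [Q { [B [Q { }] [B [Q { }]]] }] [B [Q { [B [Q { }]] }] [B [Q { }]]]]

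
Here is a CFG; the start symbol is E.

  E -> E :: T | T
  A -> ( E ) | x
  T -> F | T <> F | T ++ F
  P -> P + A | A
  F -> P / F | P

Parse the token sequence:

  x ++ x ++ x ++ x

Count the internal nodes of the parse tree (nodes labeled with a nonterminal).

17

[E [T [T [T [T [F [P [A x]]]] ++ [F [P [A x]]]] ++ [F [P [A x]]]] ++ [F [P [A x]]]]]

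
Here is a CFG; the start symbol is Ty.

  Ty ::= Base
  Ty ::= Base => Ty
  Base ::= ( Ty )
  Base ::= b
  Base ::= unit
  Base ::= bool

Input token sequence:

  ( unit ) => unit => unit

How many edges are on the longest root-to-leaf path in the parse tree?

[Ty [Base ( [Ty [Base unit]] )] => [Ty [Base unit] => [Ty [Base unit]]]]

4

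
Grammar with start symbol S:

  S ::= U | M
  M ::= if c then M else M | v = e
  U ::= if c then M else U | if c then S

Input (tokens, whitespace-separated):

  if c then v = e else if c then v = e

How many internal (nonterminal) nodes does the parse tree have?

[S [U if c then [M v = e] else [U if c then [S [M v = e]]]]]

6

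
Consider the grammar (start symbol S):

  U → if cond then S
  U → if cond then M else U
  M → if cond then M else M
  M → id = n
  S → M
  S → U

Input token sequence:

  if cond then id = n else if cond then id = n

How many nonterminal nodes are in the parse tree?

6

[S [U if cond then [M id = n] else [U if cond then [S [M id = n]]]]]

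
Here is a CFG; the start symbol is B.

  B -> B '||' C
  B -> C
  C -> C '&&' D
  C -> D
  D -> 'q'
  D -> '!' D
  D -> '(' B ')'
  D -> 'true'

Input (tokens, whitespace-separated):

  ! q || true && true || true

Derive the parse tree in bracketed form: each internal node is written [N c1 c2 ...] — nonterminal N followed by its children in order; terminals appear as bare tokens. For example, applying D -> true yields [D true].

B
B || C
B || C || C
C || C || C
D || C || C
! D || C || C
! q || C || C
! q || C && D || C
! q || D && D || C
! q || true && D || C
! q || true && true || C
! q || true && true || D
! q || true && true || true

[B [B [B [C [D ! [D q]]]] || [C [C [D true]] && [D true]]] || [C [D true]]]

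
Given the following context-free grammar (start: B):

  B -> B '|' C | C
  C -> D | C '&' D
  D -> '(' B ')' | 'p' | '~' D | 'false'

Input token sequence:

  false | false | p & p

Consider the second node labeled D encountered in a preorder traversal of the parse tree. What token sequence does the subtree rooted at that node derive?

false

[B [B [B [C [D false]]] | [C [D false]]] | [C [C [D p]] & [D p]]]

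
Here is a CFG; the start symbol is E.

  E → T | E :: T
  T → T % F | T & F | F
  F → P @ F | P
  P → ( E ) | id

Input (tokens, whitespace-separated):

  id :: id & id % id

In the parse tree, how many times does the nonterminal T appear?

[E [E [T [F [P id]]]] :: [T [T [T [F [P id]]] & [F [P id]]] % [F [P id]]]]

4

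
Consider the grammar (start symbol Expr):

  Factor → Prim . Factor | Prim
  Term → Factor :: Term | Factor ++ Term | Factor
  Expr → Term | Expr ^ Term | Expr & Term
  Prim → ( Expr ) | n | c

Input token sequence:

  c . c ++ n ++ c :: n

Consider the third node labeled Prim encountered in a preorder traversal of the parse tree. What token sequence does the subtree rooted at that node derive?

n

[Expr [Term [Factor [Prim c] . [Factor [Prim c]]] ++ [Term [Factor [Prim n]] ++ [Term [Factor [Prim c]] :: [Term [Factor [Prim n]]]]]]]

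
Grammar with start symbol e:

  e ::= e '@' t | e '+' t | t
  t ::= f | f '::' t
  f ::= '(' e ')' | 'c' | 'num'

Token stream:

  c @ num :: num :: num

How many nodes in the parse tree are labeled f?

[e [e [t [f c]]] @ [t [f num] :: [t [f num] :: [t [f num]]]]]

4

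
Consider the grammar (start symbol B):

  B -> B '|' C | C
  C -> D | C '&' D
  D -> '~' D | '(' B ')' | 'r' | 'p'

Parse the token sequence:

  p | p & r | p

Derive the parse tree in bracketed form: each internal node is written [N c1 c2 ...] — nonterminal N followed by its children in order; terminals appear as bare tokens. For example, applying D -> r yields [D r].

B
B | C
B | C | C
C | C | C
D | C | C
p | C | C
p | C & D | C
p | D & D | C
p | p & D | C
p | p & r | C
p | p & r | D
p | p & r | p

[B [B [B [C [D p]]] | [C [C [D p]] & [D r]]] | [C [D p]]]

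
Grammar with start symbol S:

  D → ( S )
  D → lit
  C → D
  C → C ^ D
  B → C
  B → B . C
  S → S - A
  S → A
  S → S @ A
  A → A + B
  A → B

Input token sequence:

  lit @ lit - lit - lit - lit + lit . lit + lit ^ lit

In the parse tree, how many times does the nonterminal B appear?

[S [S [S [S [S [A [B [C [D lit]]]]] @ [A [B [C [D lit]]]]] - [A [B [C [D lit]]]]] - [A [B [C [D lit]]]]] - [A [A [A [B [C [D lit]]]] + [B [B [C [D lit]]] . [C [D lit]]]] + [B [C [C [D lit]] ^ [D lit]]]]]

8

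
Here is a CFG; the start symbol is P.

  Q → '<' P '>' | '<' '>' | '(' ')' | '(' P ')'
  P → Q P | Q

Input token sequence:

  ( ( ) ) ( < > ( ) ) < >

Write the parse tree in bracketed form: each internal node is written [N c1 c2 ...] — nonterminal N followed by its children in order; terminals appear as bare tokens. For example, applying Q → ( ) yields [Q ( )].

[P [Q ( [P [Q ( )]] )] [P [Q ( [P [Q < >] [P [Q ( )]]] )] [P [Q < >]]]]

P
Q P
( P ) P
( Q ) P
( ( ) ) P
( ( ) ) Q P
( ( ) ) ( P ) P
( ( ) ) ( Q P ) P
( ( ) ) ( < > P ) P
( ( ) ) ( < > Q ) P
( ( ) ) ( < > ( ) ) P
( ( ) ) ( < > ( ) ) Q
( ( ) ) ( < > ( ) ) < >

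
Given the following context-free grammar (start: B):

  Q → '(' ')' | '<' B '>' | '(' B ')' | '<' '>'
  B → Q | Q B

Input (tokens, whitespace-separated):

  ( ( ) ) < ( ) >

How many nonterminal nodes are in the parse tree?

[B [Q ( [B [Q ( )]] )] [B [Q < [B [Q ( )]] >]]]

8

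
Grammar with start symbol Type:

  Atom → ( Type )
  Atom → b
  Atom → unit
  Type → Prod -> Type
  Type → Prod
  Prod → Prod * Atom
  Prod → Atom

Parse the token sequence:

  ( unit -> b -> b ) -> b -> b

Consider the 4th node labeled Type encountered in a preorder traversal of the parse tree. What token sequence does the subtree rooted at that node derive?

[Type [Prod [Atom ( [Type [Prod [Atom unit]] -> [Type [Prod [Atom b]] -> [Type [Prod [Atom b]]]]] )]] -> [Type [Prod [Atom b]] -> [Type [Prod [Atom b]]]]]

b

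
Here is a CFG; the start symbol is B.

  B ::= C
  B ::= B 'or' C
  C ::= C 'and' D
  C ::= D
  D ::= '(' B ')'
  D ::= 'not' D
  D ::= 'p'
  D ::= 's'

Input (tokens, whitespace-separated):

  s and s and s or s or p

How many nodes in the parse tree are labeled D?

5

[B [B [B [C [C [C [D s]] and [D s]] and [D s]]] or [C [D s]]] or [C [D p]]]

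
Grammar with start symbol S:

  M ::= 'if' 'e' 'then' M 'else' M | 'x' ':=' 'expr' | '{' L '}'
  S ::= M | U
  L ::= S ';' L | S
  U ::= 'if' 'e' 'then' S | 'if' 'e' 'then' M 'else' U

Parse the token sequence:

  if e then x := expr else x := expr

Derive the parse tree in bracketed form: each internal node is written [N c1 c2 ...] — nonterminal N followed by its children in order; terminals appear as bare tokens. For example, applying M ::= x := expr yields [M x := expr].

S
M
if e then M else M
if e then x := expr else M
if e then x := expr else x := expr

[S [M if e then [M x := expr] else [M x := expr]]]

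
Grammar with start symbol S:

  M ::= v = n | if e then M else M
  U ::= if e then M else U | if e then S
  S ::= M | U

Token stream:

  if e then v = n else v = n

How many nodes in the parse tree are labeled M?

3

[S [M if e then [M v = n] else [M v = n]]]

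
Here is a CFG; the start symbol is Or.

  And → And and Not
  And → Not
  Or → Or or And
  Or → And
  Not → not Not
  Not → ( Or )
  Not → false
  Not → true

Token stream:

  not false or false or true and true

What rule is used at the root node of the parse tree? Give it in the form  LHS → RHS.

[Or [Or [Or [And [Not not [Not false]]]] or [And [Not false]]] or [And [And [Not true]] and [Not true]]]

Or → Or or And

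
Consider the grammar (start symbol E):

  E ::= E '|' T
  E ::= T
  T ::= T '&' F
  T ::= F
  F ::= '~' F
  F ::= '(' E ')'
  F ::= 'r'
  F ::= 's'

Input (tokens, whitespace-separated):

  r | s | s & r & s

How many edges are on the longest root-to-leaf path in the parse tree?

[E [E [E [T [F r]]] | [T [F s]]] | [T [T [T [F s]] & [F r]] & [F s]]]

5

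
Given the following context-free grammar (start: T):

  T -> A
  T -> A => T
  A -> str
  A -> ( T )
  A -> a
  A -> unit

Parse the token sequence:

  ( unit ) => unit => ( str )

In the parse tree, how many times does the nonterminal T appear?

[T [A ( [T [A unit]] )] => [T [A unit] => [T [A ( [T [A str]] )]]]]

5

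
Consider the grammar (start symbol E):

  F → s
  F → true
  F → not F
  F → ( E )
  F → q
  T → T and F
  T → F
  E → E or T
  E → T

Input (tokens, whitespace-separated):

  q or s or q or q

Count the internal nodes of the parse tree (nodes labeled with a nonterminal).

[E [E [E [E [T [F q]]] or [T [F s]]] or [T [F q]]] or [T [F q]]]

12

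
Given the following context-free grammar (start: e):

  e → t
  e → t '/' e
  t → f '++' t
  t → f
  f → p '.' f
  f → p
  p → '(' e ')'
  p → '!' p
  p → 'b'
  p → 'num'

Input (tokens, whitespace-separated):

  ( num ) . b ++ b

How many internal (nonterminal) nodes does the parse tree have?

[e [t [f [p ( [e [t [f [p num]]]] )] . [f [p b]]] ++ [t [f [p b]]]]]

13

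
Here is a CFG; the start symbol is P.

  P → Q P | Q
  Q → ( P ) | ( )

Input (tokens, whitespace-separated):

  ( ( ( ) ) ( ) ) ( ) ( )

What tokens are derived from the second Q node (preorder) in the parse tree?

( ( ) )

[P [Q ( [P [Q ( [P [Q ( )]] )] [P [Q ( )]]] )] [P [Q ( )] [P [Q ( )]]]]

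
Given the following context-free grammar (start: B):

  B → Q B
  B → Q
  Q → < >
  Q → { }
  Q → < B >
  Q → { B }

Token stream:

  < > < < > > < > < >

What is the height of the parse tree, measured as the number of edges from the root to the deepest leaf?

[B [Q < >] [B [Q < [B [Q < >]] >] [B [Q < >] [B [Q < >]]]]]

5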